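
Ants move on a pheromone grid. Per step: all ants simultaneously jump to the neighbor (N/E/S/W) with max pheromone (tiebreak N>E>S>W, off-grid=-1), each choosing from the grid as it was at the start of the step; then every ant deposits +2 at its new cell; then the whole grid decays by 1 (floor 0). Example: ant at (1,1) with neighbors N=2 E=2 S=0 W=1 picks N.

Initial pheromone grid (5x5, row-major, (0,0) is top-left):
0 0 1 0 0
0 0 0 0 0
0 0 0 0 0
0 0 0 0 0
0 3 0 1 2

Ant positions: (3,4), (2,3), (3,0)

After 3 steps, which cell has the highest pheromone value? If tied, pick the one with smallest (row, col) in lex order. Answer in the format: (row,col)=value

Answer: (4,4)=3

Derivation:
Step 1: ant0:(3,4)->S->(4,4) | ant1:(2,3)->N->(1,3) | ant2:(3,0)->N->(2,0)
  grid max=3 at (4,4)
Step 2: ant0:(4,4)->N->(3,4) | ant1:(1,3)->N->(0,3) | ant2:(2,0)->N->(1,0)
  grid max=2 at (4,4)
Step 3: ant0:(3,4)->S->(4,4) | ant1:(0,3)->E->(0,4) | ant2:(1,0)->N->(0,0)
  grid max=3 at (4,4)
Final grid:
  1 0 0 0 1
  0 0 0 0 0
  0 0 0 0 0
  0 0 0 0 0
  0 0 0 0 3
Max pheromone 3 at (4,4)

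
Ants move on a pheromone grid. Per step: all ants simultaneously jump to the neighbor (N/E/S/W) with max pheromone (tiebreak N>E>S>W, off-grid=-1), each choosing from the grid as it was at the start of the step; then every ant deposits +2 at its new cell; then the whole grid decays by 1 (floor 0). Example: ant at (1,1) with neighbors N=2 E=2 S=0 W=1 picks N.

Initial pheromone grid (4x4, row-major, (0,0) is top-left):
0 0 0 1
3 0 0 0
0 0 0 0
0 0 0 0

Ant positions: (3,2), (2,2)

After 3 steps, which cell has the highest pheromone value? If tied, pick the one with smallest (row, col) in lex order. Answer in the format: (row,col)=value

Step 1: ant0:(3,2)->N->(2,2) | ant1:(2,2)->N->(1,2)
  grid max=2 at (1,0)
Step 2: ant0:(2,2)->N->(1,2) | ant1:(1,2)->S->(2,2)
  grid max=2 at (1,2)
Step 3: ant0:(1,2)->S->(2,2) | ant1:(2,2)->N->(1,2)
  grid max=3 at (1,2)
Final grid:
  0 0 0 0
  0 0 3 0
  0 0 3 0
  0 0 0 0
Max pheromone 3 at (1,2)

Answer: (1,2)=3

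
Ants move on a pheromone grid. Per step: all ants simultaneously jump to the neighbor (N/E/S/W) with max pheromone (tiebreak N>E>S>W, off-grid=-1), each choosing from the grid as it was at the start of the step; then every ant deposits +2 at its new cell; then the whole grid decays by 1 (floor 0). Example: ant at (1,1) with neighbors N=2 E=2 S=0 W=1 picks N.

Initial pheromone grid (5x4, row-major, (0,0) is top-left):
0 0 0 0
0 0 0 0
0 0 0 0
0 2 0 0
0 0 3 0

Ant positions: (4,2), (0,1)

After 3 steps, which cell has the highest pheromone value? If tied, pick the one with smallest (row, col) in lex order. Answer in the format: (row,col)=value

Answer: (4,2)=2

Derivation:
Step 1: ant0:(4,2)->N->(3,2) | ant1:(0,1)->E->(0,2)
  grid max=2 at (4,2)
Step 2: ant0:(3,2)->S->(4,2) | ant1:(0,2)->E->(0,3)
  grid max=3 at (4,2)
Step 3: ant0:(4,2)->N->(3,2) | ant1:(0,3)->S->(1,3)
  grid max=2 at (4,2)
Final grid:
  0 0 0 0
  0 0 0 1
  0 0 0 0
  0 0 1 0
  0 0 2 0
Max pheromone 2 at (4,2)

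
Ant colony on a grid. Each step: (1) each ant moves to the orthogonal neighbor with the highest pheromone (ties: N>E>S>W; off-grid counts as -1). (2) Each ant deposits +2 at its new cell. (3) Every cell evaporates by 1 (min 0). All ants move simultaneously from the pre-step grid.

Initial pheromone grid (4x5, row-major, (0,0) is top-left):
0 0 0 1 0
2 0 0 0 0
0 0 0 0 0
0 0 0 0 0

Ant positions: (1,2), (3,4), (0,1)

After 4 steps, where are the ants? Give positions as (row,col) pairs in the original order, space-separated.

Step 1: ant0:(1,2)->N->(0,2) | ant1:(3,4)->N->(2,4) | ant2:(0,1)->E->(0,2)
  grid max=3 at (0,2)
Step 2: ant0:(0,2)->E->(0,3) | ant1:(2,4)->N->(1,4) | ant2:(0,2)->E->(0,3)
  grid max=3 at (0,3)
Step 3: ant0:(0,3)->W->(0,2) | ant1:(1,4)->N->(0,4) | ant2:(0,3)->W->(0,2)
  grid max=5 at (0,2)
Step 4: ant0:(0,2)->E->(0,3) | ant1:(0,4)->W->(0,3) | ant2:(0,2)->E->(0,3)
  grid max=7 at (0,3)

(0,3) (0,3) (0,3)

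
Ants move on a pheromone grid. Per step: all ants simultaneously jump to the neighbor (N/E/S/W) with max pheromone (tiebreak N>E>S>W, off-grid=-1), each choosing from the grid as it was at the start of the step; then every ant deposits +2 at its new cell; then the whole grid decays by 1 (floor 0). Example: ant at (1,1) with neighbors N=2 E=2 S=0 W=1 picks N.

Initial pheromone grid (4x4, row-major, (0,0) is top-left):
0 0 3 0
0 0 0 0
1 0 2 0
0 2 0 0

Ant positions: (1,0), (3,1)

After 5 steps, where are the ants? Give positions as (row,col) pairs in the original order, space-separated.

Step 1: ant0:(1,0)->S->(2,0) | ant1:(3,1)->N->(2,1)
  grid max=2 at (0,2)
Step 2: ant0:(2,0)->E->(2,1) | ant1:(2,1)->W->(2,0)
  grid max=3 at (2,0)
Step 3: ant0:(2,1)->W->(2,0) | ant1:(2,0)->E->(2,1)
  grid max=4 at (2,0)
Step 4: ant0:(2,0)->E->(2,1) | ant1:(2,1)->W->(2,0)
  grid max=5 at (2,0)
Step 5: ant0:(2,1)->W->(2,0) | ant1:(2,0)->E->(2,1)
  grid max=6 at (2,0)

(2,0) (2,1)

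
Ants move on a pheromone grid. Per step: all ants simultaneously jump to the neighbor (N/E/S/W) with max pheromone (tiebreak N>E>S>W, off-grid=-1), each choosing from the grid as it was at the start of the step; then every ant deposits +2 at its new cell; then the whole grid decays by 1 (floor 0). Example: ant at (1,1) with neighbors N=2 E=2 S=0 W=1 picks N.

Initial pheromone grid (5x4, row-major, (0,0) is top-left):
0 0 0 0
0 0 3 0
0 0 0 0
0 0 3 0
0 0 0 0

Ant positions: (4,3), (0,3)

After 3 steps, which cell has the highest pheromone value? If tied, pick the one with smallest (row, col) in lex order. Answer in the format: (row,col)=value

Answer: (1,2)=2

Derivation:
Step 1: ant0:(4,3)->N->(3,3) | ant1:(0,3)->S->(1,3)
  grid max=2 at (1,2)
Step 2: ant0:(3,3)->W->(3,2) | ant1:(1,3)->W->(1,2)
  grid max=3 at (1,2)
Step 3: ant0:(3,2)->N->(2,2) | ant1:(1,2)->N->(0,2)
  grid max=2 at (1,2)
Final grid:
  0 0 1 0
  0 0 2 0
  0 0 1 0
  0 0 2 0
  0 0 0 0
Max pheromone 2 at (1,2)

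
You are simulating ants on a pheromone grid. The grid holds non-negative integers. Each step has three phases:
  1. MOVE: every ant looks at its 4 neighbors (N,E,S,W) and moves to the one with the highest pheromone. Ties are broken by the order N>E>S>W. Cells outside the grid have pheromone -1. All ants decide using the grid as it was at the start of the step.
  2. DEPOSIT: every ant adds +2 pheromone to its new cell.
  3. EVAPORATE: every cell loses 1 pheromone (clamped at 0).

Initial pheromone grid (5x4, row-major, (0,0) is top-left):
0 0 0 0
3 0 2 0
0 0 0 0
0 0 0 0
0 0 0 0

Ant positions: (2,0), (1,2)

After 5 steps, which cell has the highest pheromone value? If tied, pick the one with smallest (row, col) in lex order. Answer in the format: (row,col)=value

Step 1: ant0:(2,0)->N->(1,0) | ant1:(1,2)->N->(0,2)
  grid max=4 at (1,0)
Step 2: ant0:(1,0)->N->(0,0) | ant1:(0,2)->S->(1,2)
  grid max=3 at (1,0)
Step 3: ant0:(0,0)->S->(1,0) | ant1:(1,2)->N->(0,2)
  grid max=4 at (1,0)
Step 4: ant0:(1,0)->N->(0,0) | ant1:(0,2)->S->(1,2)
  grid max=3 at (1,0)
Step 5: ant0:(0,0)->S->(1,0) | ant1:(1,2)->N->(0,2)
  grid max=4 at (1,0)
Final grid:
  0 0 1 0
  4 0 1 0
  0 0 0 0
  0 0 0 0
  0 0 0 0
Max pheromone 4 at (1,0)

Answer: (1,0)=4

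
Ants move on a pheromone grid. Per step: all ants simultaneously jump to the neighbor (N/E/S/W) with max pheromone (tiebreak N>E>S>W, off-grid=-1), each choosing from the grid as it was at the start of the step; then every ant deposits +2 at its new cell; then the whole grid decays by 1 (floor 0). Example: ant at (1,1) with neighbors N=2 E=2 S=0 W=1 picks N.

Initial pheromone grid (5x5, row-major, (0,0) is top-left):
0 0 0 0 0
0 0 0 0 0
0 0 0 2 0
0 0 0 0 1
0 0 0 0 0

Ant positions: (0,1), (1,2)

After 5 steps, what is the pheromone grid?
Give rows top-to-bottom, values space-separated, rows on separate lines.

After step 1: ants at (0,2),(0,2)
  0 0 3 0 0
  0 0 0 0 0
  0 0 0 1 0
  0 0 0 0 0
  0 0 0 0 0
After step 2: ants at (0,3),(0,3)
  0 0 2 3 0
  0 0 0 0 0
  0 0 0 0 0
  0 0 0 0 0
  0 0 0 0 0
After step 3: ants at (0,2),(0,2)
  0 0 5 2 0
  0 0 0 0 0
  0 0 0 0 0
  0 0 0 0 0
  0 0 0 0 0
After step 4: ants at (0,3),(0,3)
  0 0 4 5 0
  0 0 0 0 0
  0 0 0 0 0
  0 0 0 0 0
  0 0 0 0 0
After step 5: ants at (0,2),(0,2)
  0 0 7 4 0
  0 0 0 0 0
  0 0 0 0 0
  0 0 0 0 0
  0 0 0 0 0

0 0 7 4 0
0 0 0 0 0
0 0 0 0 0
0 0 0 0 0
0 0 0 0 0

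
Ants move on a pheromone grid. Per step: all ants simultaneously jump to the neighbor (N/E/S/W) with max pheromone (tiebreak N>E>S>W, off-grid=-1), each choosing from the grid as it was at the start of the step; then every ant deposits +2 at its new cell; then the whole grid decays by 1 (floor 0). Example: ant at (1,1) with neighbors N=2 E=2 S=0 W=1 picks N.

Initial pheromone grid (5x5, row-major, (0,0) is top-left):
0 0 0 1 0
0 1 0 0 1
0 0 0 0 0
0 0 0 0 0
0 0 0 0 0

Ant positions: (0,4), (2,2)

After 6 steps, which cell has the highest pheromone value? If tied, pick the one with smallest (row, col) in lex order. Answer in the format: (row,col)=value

Answer: (0,4)=5

Derivation:
Step 1: ant0:(0,4)->S->(1,4) | ant1:(2,2)->N->(1,2)
  grid max=2 at (1,4)
Step 2: ant0:(1,4)->N->(0,4) | ant1:(1,2)->N->(0,2)
  grid max=1 at (0,2)
Step 3: ant0:(0,4)->S->(1,4) | ant1:(0,2)->E->(0,3)
  grid max=2 at (1,4)
Step 4: ant0:(1,4)->N->(0,4) | ant1:(0,3)->E->(0,4)
  grid max=3 at (0,4)
Step 5: ant0:(0,4)->S->(1,4) | ant1:(0,4)->S->(1,4)
  grid max=4 at (1,4)
Step 6: ant0:(1,4)->N->(0,4) | ant1:(1,4)->N->(0,4)
  grid max=5 at (0,4)
Final grid:
  0 0 0 0 5
  0 0 0 0 3
  0 0 0 0 0
  0 0 0 0 0
  0 0 0 0 0
Max pheromone 5 at (0,4)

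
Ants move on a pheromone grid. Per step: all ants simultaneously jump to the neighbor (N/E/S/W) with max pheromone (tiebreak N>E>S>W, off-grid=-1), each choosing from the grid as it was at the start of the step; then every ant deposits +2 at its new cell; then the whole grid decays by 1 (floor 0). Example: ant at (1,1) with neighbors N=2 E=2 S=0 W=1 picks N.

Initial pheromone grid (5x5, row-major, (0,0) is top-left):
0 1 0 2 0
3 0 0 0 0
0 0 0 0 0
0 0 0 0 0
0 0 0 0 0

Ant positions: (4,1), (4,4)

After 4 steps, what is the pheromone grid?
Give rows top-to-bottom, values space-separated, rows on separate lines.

After step 1: ants at (3,1),(3,4)
  0 0 0 1 0
  2 0 0 0 0
  0 0 0 0 0
  0 1 0 0 1
  0 0 0 0 0
After step 2: ants at (2,1),(2,4)
  0 0 0 0 0
  1 0 0 0 0
  0 1 0 0 1
  0 0 0 0 0
  0 0 0 0 0
After step 3: ants at (1,1),(1,4)
  0 0 0 0 0
  0 1 0 0 1
  0 0 0 0 0
  0 0 0 0 0
  0 0 0 0 0
After step 4: ants at (0,1),(0,4)
  0 1 0 0 1
  0 0 0 0 0
  0 0 0 0 0
  0 0 0 0 0
  0 0 0 0 0

0 1 0 0 1
0 0 0 0 0
0 0 0 0 0
0 0 0 0 0
0 0 0 0 0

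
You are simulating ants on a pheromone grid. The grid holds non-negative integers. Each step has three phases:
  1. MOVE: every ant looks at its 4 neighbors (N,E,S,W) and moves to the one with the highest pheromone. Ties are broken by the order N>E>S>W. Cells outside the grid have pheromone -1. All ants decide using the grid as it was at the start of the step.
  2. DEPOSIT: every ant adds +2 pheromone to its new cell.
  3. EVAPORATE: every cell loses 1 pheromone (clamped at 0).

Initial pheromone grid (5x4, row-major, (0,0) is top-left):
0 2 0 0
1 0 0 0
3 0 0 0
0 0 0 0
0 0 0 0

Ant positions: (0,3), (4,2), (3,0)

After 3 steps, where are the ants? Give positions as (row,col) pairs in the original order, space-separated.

Step 1: ant0:(0,3)->S->(1,3) | ant1:(4,2)->N->(3,2) | ant2:(3,0)->N->(2,0)
  grid max=4 at (2,0)
Step 2: ant0:(1,3)->N->(0,3) | ant1:(3,2)->N->(2,2) | ant2:(2,0)->N->(1,0)
  grid max=3 at (2,0)
Step 3: ant0:(0,3)->S->(1,3) | ant1:(2,2)->N->(1,2) | ant2:(1,0)->S->(2,0)
  grid max=4 at (2,0)

(1,3) (1,2) (2,0)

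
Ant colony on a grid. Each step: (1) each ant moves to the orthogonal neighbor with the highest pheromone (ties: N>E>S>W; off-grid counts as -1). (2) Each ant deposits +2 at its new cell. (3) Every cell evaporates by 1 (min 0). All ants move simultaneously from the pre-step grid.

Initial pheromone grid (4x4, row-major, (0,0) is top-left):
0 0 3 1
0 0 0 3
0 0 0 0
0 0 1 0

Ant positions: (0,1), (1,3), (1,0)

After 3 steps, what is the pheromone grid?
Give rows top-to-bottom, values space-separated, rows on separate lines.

After step 1: ants at (0,2),(0,3),(0,0)
  1 0 4 2
  0 0 0 2
  0 0 0 0
  0 0 0 0
After step 2: ants at (0,3),(0,2),(0,1)
  0 1 5 3
  0 0 0 1
  0 0 0 0
  0 0 0 0
After step 3: ants at (0,2),(0,3),(0,2)
  0 0 8 4
  0 0 0 0
  0 0 0 0
  0 0 0 0

0 0 8 4
0 0 0 0
0 0 0 0
0 0 0 0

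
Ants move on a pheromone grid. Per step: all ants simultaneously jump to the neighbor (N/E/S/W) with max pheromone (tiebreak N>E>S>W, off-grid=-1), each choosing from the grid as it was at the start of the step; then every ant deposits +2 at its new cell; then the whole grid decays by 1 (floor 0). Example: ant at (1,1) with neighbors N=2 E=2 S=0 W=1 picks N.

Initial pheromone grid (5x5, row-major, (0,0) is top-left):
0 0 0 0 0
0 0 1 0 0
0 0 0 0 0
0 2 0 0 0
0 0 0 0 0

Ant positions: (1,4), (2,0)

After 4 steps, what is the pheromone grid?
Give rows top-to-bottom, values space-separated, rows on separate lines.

After step 1: ants at (0,4),(1,0)
  0 0 0 0 1
  1 0 0 0 0
  0 0 0 0 0
  0 1 0 0 0
  0 0 0 0 0
After step 2: ants at (1,4),(0,0)
  1 0 0 0 0
  0 0 0 0 1
  0 0 0 0 0
  0 0 0 0 0
  0 0 0 0 0
After step 3: ants at (0,4),(0,1)
  0 1 0 0 1
  0 0 0 0 0
  0 0 0 0 0
  0 0 0 0 0
  0 0 0 0 0
After step 4: ants at (1,4),(0,2)
  0 0 1 0 0
  0 0 0 0 1
  0 0 0 0 0
  0 0 0 0 0
  0 0 0 0 0

0 0 1 0 0
0 0 0 0 1
0 0 0 0 0
0 0 0 0 0
0 0 0 0 0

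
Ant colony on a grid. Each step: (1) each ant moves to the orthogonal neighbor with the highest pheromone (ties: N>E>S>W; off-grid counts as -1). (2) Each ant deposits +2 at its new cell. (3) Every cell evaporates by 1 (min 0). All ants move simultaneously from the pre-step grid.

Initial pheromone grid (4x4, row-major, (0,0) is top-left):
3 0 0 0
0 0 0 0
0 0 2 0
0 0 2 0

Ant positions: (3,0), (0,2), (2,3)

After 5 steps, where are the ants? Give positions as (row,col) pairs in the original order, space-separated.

Step 1: ant0:(3,0)->N->(2,0) | ant1:(0,2)->E->(0,3) | ant2:(2,3)->W->(2,2)
  grid max=3 at (2,2)
Step 2: ant0:(2,0)->N->(1,0) | ant1:(0,3)->S->(1,3) | ant2:(2,2)->S->(3,2)
  grid max=2 at (2,2)
Step 3: ant0:(1,0)->N->(0,0) | ant1:(1,3)->N->(0,3) | ant2:(3,2)->N->(2,2)
  grid max=3 at (2,2)
Step 4: ant0:(0,0)->E->(0,1) | ant1:(0,3)->S->(1,3) | ant2:(2,2)->S->(3,2)
  grid max=2 at (2,2)
Step 5: ant0:(0,1)->W->(0,0) | ant1:(1,3)->N->(0,3) | ant2:(3,2)->N->(2,2)
  grid max=3 at (2,2)

(0,0) (0,3) (2,2)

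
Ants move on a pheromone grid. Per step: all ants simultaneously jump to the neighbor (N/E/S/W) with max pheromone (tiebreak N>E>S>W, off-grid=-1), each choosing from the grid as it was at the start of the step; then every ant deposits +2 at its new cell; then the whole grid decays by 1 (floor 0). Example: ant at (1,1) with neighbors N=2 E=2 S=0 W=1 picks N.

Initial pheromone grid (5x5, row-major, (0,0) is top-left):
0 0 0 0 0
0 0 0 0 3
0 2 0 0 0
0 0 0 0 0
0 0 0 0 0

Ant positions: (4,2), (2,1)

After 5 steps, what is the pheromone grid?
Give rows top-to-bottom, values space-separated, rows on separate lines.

After step 1: ants at (3,2),(1,1)
  0 0 0 0 0
  0 1 0 0 2
  0 1 0 0 0
  0 0 1 0 0
  0 0 0 0 0
After step 2: ants at (2,2),(2,1)
  0 0 0 0 0
  0 0 0 0 1
  0 2 1 0 0
  0 0 0 0 0
  0 0 0 0 0
After step 3: ants at (2,1),(2,2)
  0 0 0 0 0
  0 0 0 0 0
  0 3 2 0 0
  0 0 0 0 0
  0 0 0 0 0
After step 4: ants at (2,2),(2,1)
  0 0 0 0 0
  0 0 0 0 0
  0 4 3 0 0
  0 0 0 0 0
  0 0 0 0 0
After step 5: ants at (2,1),(2,2)
  0 0 0 0 0
  0 0 0 0 0
  0 5 4 0 0
  0 0 0 0 0
  0 0 0 0 0

0 0 0 0 0
0 0 0 0 0
0 5 4 0 0
0 0 0 0 0
0 0 0 0 0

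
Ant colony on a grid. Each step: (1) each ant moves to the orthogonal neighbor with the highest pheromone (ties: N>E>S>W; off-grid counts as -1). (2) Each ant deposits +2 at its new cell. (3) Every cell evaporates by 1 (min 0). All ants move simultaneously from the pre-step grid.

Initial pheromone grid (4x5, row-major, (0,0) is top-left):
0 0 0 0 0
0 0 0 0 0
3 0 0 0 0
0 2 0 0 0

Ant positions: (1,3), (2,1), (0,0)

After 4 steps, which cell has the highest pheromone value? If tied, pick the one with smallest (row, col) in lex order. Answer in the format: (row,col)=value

Step 1: ant0:(1,3)->N->(0,3) | ant1:(2,1)->W->(2,0) | ant2:(0,0)->E->(0,1)
  grid max=4 at (2,0)
Step 2: ant0:(0,3)->E->(0,4) | ant1:(2,0)->N->(1,0) | ant2:(0,1)->E->(0,2)
  grid max=3 at (2,0)
Step 3: ant0:(0,4)->S->(1,4) | ant1:(1,0)->S->(2,0) | ant2:(0,2)->E->(0,3)
  grid max=4 at (2,0)
Step 4: ant0:(1,4)->N->(0,4) | ant1:(2,0)->N->(1,0) | ant2:(0,3)->E->(0,4)
  grid max=3 at (0,4)
Final grid:
  0 0 0 0 3
  1 0 0 0 0
  3 0 0 0 0
  0 0 0 0 0
Max pheromone 3 at (0,4)

Answer: (0,4)=3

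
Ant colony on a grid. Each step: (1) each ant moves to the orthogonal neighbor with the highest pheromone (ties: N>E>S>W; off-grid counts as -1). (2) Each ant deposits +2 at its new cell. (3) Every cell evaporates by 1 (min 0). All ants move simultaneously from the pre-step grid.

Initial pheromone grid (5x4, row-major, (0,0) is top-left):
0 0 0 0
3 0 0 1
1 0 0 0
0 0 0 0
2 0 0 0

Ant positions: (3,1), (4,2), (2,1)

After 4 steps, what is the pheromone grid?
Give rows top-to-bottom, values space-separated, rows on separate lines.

After step 1: ants at (2,1),(3,2),(2,0)
  0 0 0 0
  2 0 0 0
  2 1 0 0
  0 0 1 0
  1 0 0 0
After step 2: ants at (2,0),(2,2),(1,0)
  0 0 0 0
  3 0 0 0
  3 0 1 0
  0 0 0 0
  0 0 0 0
After step 3: ants at (1,0),(1,2),(2,0)
  0 0 0 0
  4 0 1 0
  4 0 0 0
  0 0 0 0
  0 0 0 0
After step 4: ants at (2,0),(0,2),(1,0)
  0 0 1 0
  5 0 0 0
  5 0 0 0
  0 0 0 0
  0 0 0 0

0 0 1 0
5 0 0 0
5 0 0 0
0 0 0 0
0 0 0 0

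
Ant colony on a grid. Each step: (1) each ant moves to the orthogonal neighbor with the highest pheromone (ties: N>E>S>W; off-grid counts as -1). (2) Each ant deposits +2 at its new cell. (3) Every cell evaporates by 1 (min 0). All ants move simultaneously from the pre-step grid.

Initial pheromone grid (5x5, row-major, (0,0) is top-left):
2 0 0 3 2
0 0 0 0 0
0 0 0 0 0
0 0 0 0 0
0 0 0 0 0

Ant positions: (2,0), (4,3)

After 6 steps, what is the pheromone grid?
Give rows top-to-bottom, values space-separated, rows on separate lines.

After step 1: ants at (1,0),(3,3)
  1 0 0 2 1
  1 0 0 0 0
  0 0 0 0 0
  0 0 0 1 0
  0 0 0 0 0
After step 2: ants at (0,0),(2,3)
  2 0 0 1 0
  0 0 0 0 0
  0 0 0 1 0
  0 0 0 0 0
  0 0 0 0 0
After step 3: ants at (0,1),(1,3)
  1 1 0 0 0
  0 0 0 1 0
  0 0 0 0 0
  0 0 0 0 0
  0 0 0 0 0
After step 4: ants at (0,0),(0,3)
  2 0 0 1 0
  0 0 0 0 0
  0 0 0 0 0
  0 0 0 0 0
  0 0 0 0 0
After step 5: ants at (0,1),(0,4)
  1 1 0 0 1
  0 0 0 0 0
  0 0 0 0 0
  0 0 0 0 0
  0 0 0 0 0
After step 6: ants at (0,0),(1,4)
  2 0 0 0 0
  0 0 0 0 1
  0 0 0 0 0
  0 0 0 0 0
  0 0 0 0 0

2 0 0 0 0
0 0 0 0 1
0 0 0 0 0
0 0 0 0 0
0 0 0 0 0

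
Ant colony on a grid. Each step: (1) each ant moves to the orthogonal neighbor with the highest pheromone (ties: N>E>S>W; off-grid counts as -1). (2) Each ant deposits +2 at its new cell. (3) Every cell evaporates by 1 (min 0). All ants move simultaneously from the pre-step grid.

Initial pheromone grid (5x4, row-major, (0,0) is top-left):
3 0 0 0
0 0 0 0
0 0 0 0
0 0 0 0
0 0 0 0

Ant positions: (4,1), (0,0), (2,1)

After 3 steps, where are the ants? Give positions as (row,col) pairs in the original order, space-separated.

Step 1: ant0:(4,1)->N->(3,1) | ant1:(0,0)->E->(0,1) | ant2:(2,1)->N->(1,1)
  grid max=2 at (0,0)
Step 2: ant0:(3,1)->N->(2,1) | ant1:(0,1)->W->(0,0) | ant2:(1,1)->N->(0,1)
  grid max=3 at (0,0)
Step 3: ant0:(2,1)->N->(1,1) | ant1:(0,0)->E->(0,1) | ant2:(0,1)->W->(0,0)
  grid max=4 at (0,0)

(1,1) (0,1) (0,0)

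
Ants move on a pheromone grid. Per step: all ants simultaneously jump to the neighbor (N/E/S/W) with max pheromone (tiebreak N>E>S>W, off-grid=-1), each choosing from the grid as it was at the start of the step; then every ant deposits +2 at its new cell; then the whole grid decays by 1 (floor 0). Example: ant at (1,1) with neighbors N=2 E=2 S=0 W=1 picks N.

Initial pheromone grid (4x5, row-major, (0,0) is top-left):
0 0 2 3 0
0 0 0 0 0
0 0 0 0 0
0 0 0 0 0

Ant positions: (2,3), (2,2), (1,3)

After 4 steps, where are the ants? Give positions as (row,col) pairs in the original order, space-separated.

Step 1: ant0:(2,3)->N->(1,3) | ant1:(2,2)->N->(1,2) | ant2:(1,3)->N->(0,3)
  grid max=4 at (0,3)
Step 2: ant0:(1,3)->N->(0,3) | ant1:(1,2)->N->(0,2) | ant2:(0,3)->S->(1,3)
  grid max=5 at (0,3)
Step 3: ant0:(0,3)->S->(1,3) | ant1:(0,2)->E->(0,3) | ant2:(1,3)->N->(0,3)
  grid max=8 at (0,3)
Step 4: ant0:(1,3)->N->(0,3) | ant1:(0,3)->S->(1,3) | ant2:(0,3)->S->(1,3)
  grid max=9 at (0,3)

(0,3) (1,3) (1,3)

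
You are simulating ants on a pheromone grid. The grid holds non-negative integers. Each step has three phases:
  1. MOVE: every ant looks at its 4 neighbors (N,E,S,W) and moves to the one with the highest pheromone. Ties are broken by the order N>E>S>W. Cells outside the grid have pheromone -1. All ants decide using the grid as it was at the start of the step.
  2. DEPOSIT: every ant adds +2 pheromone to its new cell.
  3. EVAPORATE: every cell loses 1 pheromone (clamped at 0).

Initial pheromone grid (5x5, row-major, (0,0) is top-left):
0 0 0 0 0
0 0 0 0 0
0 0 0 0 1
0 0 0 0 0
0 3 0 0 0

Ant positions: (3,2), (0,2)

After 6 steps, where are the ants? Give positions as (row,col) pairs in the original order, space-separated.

Step 1: ant0:(3,2)->N->(2,2) | ant1:(0,2)->E->(0,3)
  grid max=2 at (4,1)
Step 2: ant0:(2,2)->N->(1,2) | ant1:(0,3)->E->(0,4)
  grid max=1 at (0,4)
Step 3: ant0:(1,2)->N->(0,2) | ant1:(0,4)->S->(1,4)
  grid max=1 at (0,2)
Step 4: ant0:(0,2)->E->(0,3) | ant1:(1,4)->N->(0,4)
  grid max=1 at (0,3)
Step 5: ant0:(0,3)->E->(0,4) | ant1:(0,4)->W->(0,3)
  grid max=2 at (0,3)
Step 6: ant0:(0,4)->W->(0,3) | ant1:(0,3)->E->(0,4)
  grid max=3 at (0,3)

(0,3) (0,4)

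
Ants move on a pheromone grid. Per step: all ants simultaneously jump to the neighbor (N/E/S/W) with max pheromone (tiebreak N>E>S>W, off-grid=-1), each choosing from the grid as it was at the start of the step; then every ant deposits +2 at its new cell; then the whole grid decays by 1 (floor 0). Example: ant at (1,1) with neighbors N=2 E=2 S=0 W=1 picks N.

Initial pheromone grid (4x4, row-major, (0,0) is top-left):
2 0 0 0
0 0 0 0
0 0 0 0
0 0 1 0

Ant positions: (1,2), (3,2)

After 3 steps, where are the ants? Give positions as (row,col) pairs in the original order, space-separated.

Step 1: ant0:(1,2)->N->(0,2) | ant1:(3,2)->N->(2,2)
  grid max=1 at (0,0)
Step 2: ant0:(0,2)->E->(0,3) | ant1:(2,2)->N->(1,2)
  grid max=1 at (0,3)
Step 3: ant0:(0,3)->S->(1,3) | ant1:(1,2)->N->(0,2)
  grid max=1 at (0,2)

(1,3) (0,2)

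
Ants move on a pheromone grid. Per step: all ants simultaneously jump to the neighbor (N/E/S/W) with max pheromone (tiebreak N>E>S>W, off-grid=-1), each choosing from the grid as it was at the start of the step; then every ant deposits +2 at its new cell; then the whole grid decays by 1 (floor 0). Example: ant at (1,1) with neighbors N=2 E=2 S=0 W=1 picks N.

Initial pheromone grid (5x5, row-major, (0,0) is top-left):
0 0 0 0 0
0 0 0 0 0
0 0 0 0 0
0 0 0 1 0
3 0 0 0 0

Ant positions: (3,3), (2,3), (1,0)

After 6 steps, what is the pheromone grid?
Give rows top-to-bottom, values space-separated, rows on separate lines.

After step 1: ants at (2,3),(3,3),(0,0)
  1 0 0 0 0
  0 0 0 0 0
  0 0 0 1 0
  0 0 0 2 0
  2 0 0 0 0
After step 2: ants at (3,3),(2,3),(0,1)
  0 1 0 0 0
  0 0 0 0 0
  0 0 0 2 0
  0 0 0 3 0
  1 0 0 0 0
After step 3: ants at (2,3),(3,3),(0,2)
  0 0 1 0 0
  0 0 0 0 0
  0 0 0 3 0
  0 0 0 4 0
  0 0 0 0 0
After step 4: ants at (3,3),(2,3),(0,3)
  0 0 0 1 0
  0 0 0 0 0
  0 0 0 4 0
  0 0 0 5 0
  0 0 0 0 0
After step 5: ants at (2,3),(3,3),(0,4)
  0 0 0 0 1
  0 0 0 0 0
  0 0 0 5 0
  0 0 0 6 0
  0 0 0 0 0
After step 6: ants at (3,3),(2,3),(1,4)
  0 0 0 0 0
  0 0 0 0 1
  0 0 0 6 0
  0 0 0 7 0
  0 0 0 0 0

0 0 0 0 0
0 0 0 0 1
0 0 0 6 0
0 0 0 7 0
0 0 0 0 0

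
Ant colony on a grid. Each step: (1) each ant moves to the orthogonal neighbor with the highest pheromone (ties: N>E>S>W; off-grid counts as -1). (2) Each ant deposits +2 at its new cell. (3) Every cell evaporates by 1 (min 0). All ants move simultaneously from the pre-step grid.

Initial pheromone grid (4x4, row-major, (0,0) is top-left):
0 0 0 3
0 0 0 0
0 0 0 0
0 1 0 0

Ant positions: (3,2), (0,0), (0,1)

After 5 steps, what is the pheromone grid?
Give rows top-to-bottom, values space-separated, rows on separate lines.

After step 1: ants at (3,1),(0,1),(0,2)
  0 1 1 2
  0 0 0 0
  0 0 0 0
  0 2 0 0
After step 2: ants at (2,1),(0,2),(0,3)
  0 0 2 3
  0 0 0 0
  0 1 0 0
  0 1 0 0
After step 3: ants at (3,1),(0,3),(0,2)
  0 0 3 4
  0 0 0 0
  0 0 0 0
  0 2 0 0
After step 4: ants at (2,1),(0,2),(0,3)
  0 0 4 5
  0 0 0 0
  0 1 0 0
  0 1 0 0
After step 5: ants at (3,1),(0,3),(0,2)
  0 0 5 6
  0 0 0 0
  0 0 0 0
  0 2 0 0

0 0 5 6
0 0 0 0
0 0 0 0
0 2 0 0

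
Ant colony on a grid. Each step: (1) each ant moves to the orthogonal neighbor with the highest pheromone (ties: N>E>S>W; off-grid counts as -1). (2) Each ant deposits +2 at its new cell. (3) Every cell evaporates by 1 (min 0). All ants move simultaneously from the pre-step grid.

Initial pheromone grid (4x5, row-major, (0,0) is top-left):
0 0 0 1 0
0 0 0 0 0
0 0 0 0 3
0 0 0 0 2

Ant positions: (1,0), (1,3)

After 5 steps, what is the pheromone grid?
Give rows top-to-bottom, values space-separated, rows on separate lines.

After step 1: ants at (0,0),(0,3)
  1 0 0 2 0
  0 0 0 0 0
  0 0 0 0 2
  0 0 0 0 1
After step 2: ants at (0,1),(0,4)
  0 1 0 1 1
  0 0 0 0 0
  0 0 0 0 1
  0 0 0 0 0
After step 3: ants at (0,2),(0,3)
  0 0 1 2 0
  0 0 0 0 0
  0 0 0 0 0
  0 0 0 0 0
After step 4: ants at (0,3),(0,2)
  0 0 2 3 0
  0 0 0 0 0
  0 0 0 0 0
  0 0 0 0 0
After step 5: ants at (0,2),(0,3)
  0 0 3 4 0
  0 0 0 0 0
  0 0 0 0 0
  0 0 0 0 0

0 0 3 4 0
0 0 0 0 0
0 0 0 0 0
0 0 0 0 0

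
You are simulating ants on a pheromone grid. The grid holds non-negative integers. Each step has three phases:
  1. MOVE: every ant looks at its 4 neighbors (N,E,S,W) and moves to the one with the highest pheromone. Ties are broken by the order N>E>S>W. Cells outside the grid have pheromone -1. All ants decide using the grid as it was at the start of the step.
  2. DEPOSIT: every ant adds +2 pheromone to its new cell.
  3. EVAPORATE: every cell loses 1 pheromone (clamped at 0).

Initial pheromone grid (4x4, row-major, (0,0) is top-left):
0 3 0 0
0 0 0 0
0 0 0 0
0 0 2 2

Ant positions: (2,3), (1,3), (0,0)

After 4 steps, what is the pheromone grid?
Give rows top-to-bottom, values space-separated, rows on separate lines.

After step 1: ants at (3,3),(0,3),(0,1)
  0 4 0 1
  0 0 0 0
  0 0 0 0
  0 0 1 3
After step 2: ants at (3,2),(1,3),(0,2)
  0 3 1 0
  0 0 0 1
  0 0 0 0
  0 0 2 2
After step 3: ants at (3,3),(0,3),(0,1)
  0 4 0 1
  0 0 0 0
  0 0 0 0
  0 0 1 3
After step 4: ants at (3,2),(1,3),(0,2)
  0 3 1 0
  0 0 0 1
  0 0 0 0
  0 0 2 2

0 3 1 0
0 0 0 1
0 0 0 0
0 0 2 2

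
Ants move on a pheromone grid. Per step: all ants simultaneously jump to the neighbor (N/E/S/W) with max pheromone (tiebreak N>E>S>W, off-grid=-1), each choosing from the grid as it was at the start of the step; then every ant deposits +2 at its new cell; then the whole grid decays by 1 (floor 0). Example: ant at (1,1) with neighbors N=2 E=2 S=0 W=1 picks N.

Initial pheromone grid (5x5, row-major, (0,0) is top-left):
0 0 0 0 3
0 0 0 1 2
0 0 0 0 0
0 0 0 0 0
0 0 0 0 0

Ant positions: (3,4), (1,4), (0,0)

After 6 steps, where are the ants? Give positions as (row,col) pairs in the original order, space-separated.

Step 1: ant0:(3,4)->N->(2,4) | ant1:(1,4)->N->(0,4) | ant2:(0,0)->E->(0,1)
  grid max=4 at (0,4)
Step 2: ant0:(2,4)->N->(1,4) | ant1:(0,4)->S->(1,4) | ant2:(0,1)->E->(0,2)
  grid max=4 at (1,4)
Step 3: ant0:(1,4)->N->(0,4) | ant1:(1,4)->N->(0,4) | ant2:(0,2)->E->(0,3)
  grid max=6 at (0,4)
Step 4: ant0:(0,4)->S->(1,4) | ant1:(0,4)->S->(1,4) | ant2:(0,3)->E->(0,4)
  grid max=7 at (0,4)
Step 5: ant0:(1,4)->N->(0,4) | ant1:(1,4)->N->(0,4) | ant2:(0,4)->S->(1,4)
  grid max=10 at (0,4)
Step 6: ant0:(0,4)->S->(1,4) | ant1:(0,4)->S->(1,4) | ant2:(1,4)->N->(0,4)
  grid max=11 at (0,4)

(1,4) (1,4) (0,4)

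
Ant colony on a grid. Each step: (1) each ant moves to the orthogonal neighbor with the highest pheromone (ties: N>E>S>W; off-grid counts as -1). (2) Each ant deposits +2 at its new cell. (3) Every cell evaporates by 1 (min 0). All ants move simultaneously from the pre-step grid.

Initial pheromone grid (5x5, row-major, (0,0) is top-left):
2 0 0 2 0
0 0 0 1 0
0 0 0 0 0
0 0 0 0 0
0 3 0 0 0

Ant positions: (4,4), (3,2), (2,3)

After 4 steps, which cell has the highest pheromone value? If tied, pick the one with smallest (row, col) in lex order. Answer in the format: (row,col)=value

Answer: (1,3)=5

Derivation:
Step 1: ant0:(4,4)->N->(3,4) | ant1:(3,2)->N->(2,2) | ant2:(2,3)->N->(1,3)
  grid max=2 at (1,3)
Step 2: ant0:(3,4)->N->(2,4) | ant1:(2,2)->N->(1,2) | ant2:(1,3)->N->(0,3)
  grid max=2 at (0,3)
Step 3: ant0:(2,4)->N->(1,4) | ant1:(1,2)->E->(1,3) | ant2:(0,3)->S->(1,3)
  grid max=4 at (1,3)
Step 4: ant0:(1,4)->W->(1,3) | ant1:(1,3)->N->(0,3) | ant2:(1,3)->N->(0,3)
  grid max=5 at (1,3)
Final grid:
  0 0 0 4 0
  0 0 0 5 0
  0 0 0 0 0
  0 0 0 0 0
  0 0 0 0 0
Max pheromone 5 at (1,3)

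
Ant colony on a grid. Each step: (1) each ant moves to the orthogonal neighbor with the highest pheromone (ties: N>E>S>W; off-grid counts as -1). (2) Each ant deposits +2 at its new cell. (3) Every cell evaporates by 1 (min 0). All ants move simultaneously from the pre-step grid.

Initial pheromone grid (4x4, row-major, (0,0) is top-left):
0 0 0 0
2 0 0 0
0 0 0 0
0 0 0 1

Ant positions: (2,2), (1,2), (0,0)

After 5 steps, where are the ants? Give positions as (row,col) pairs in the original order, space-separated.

Step 1: ant0:(2,2)->N->(1,2) | ant1:(1,2)->N->(0,2) | ant2:(0,0)->S->(1,0)
  grid max=3 at (1,0)
Step 2: ant0:(1,2)->N->(0,2) | ant1:(0,2)->S->(1,2) | ant2:(1,0)->N->(0,0)
  grid max=2 at (0,2)
Step 3: ant0:(0,2)->S->(1,2) | ant1:(1,2)->N->(0,2) | ant2:(0,0)->S->(1,0)
  grid max=3 at (0,2)
Step 4: ant0:(1,2)->N->(0,2) | ant1:(0,2)->S->(1,2) | ant2:(1,0)->N->(0,0)
  grid max=4 at (0,2)
Step 5: ant0:(0,2)->S->(1,2) | ant1:(1,2)->N->(0,2) | ant2:(0,0)->S->(1,0)
  grid max=5 at (0,2)

(1,2) (0,2) (1,0)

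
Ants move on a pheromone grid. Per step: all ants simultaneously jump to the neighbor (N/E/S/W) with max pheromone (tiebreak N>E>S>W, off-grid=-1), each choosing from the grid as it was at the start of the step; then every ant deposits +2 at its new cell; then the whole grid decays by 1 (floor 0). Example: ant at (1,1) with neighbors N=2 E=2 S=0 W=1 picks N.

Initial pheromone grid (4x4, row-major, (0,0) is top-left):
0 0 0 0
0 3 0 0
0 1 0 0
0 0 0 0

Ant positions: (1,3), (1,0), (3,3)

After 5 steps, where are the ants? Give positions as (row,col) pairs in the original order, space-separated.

Step 1: ant0:(1,3)->N->(0,3) | ant1:(1,0)->E->(1,1) | ant2:(3,3)->N->(2,3)
  grid max=4 at (1,1)
Step 2: ant0:(0,3)->S->(1,3) | ant1:(1,1)->N->(0,1) | ant2:(2,3)->N->(1,3)
  grid max=3 at (1,1)
Step 3: ant0:(1,3)->N->(0,3) | ant1:(0,1)->S->(1,1) | ant2:(1,3)->N->(0,3)
  grid max=4 at (1,1)
Step 4: ant0:(0,3)->S->(1,3) | ant1:(1,1)->N->(0,1) | ant2:(0,3)->S->(1,3)
  grid max=5 at (1,3)
Step 5: ant0:(1,3)->N->(0,3) | ant1:(0,1)->S->(1,1) | ant2:(1,3)->N->(0,3)
  grid max=5 at (0,3)

(0,3) (1,1) (0,3)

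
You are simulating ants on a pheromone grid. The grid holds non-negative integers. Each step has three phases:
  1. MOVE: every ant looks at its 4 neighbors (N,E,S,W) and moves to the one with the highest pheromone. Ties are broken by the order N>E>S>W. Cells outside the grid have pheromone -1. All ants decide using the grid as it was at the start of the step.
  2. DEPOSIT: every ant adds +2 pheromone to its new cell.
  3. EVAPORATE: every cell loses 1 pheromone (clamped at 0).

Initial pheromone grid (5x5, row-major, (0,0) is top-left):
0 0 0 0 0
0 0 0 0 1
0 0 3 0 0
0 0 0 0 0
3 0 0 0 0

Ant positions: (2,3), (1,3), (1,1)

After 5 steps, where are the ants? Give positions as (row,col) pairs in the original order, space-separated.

Step 1: ant0:(2,3)->W->(2,2) | ant1:(1,3)->E->(1,4) | ant2:(1,1)->N->(0,1)
  grid max=4 at (2,2)
Step 2: ant0:(2,2)->N->(1,2) | ant1:(1,4)->N->(0,4) | ant2:(0,1)->E->(0,2)
  grid max=3 at (2,2)
Step 3: ant0:(1,2)->S->(2,2) | ant1:(0,4)->S->(1,4) | ant2:(0,2)->S->(1,2)
  grid max=4 at (2,2)
Step 4: ant0:(2,2)->N->(1,2) | ant1:(1,4)->N->(0,4) | ant2:(1,2)->S->(2,2)
  grid max=5 at (2,2)
Step 5: ant0:(1,2)->S->(2,2) | ant1:(0,4)->S->(1,4) | ant2:(2,2)->N->(1,2)
  grid max=6 at (2,2)

(2,2) (1,4) (1,2)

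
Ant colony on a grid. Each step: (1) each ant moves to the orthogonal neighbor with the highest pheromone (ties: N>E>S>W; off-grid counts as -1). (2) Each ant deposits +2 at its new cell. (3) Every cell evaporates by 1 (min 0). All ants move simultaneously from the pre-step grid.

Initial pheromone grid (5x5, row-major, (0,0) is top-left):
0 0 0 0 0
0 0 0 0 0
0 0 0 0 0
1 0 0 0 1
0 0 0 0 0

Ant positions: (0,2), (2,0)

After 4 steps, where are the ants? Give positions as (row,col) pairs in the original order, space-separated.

Step 1: ant0:(0,2)->E->(0,3) | ant1:(2,0)->S->(3,0)
  grid max=2 at (3,0)
Step 2: ant0:(0,3)->E->(0,4) | ant1:(3,0)->N->(2,0)
  grid max=1 at (0,4)
Step 3: ant0:(0,4)->S->(1,4) | ant1:(2,0)->S->(3,0)
  grid max=2 at (3,0)
Step 4: ant0:(1,4)->N->(0,4) | ant1:(3,0)->N->(2,0)
  grid max=1 at (0,4)

(0,4) (2,0)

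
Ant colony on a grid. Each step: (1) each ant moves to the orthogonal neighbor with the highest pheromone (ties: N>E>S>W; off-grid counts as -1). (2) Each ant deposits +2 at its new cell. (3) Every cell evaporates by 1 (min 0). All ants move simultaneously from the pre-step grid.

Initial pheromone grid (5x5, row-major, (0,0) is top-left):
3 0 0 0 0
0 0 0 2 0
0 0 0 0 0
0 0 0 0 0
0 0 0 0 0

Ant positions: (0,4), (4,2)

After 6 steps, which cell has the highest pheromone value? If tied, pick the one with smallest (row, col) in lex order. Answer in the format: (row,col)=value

Step 1: ant0:(0,4)->S->(1,4) | ant1:(4,2)->N->(3,2)
  grid max=2 at (0,0)
Step 2: ant0:(1,4)->W->(1,3) | ant1:(3,2)->N->(2,2)
  grid max=2 at (1,3)
Step 3: ant0:(1,3)->N->(0,3) | ant1:(2,2)->N->(1,2)
  grid max=1 at (0,3)
Step 4: ant0:(0,3)->S->(1,3) | ant1:(1,2)->E->(1,3)
  grid max=4 at (1,3)
Step 5: ant0:(1,3)->N->(0,3) | ant1:(1,3)->N->(0,3)
  grid max=3 at (0,3)
Step 6: ant0:(0,3)->S->(1,3) | ant1:(0,3)->S->(1,3)
  grid max=6 at (1,3)
Final grid:
  0 0 0 2 0
  0 0 0 6 0
  0 0 0 0 0
  0 0 0 0 0
  0 0 0 0 0
Max pheromone 6 at (1,3)

Answer: (1,3)=6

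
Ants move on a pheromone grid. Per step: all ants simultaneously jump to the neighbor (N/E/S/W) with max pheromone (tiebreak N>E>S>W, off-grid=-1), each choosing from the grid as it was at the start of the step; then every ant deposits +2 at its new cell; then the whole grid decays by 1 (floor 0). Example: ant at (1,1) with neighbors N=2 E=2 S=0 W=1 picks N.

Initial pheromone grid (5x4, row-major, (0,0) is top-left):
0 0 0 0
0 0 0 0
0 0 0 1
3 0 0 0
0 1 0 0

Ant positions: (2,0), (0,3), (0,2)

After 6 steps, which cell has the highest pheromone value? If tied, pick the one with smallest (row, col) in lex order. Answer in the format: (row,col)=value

Answer: (0,3)=6

Derivation:
Step 1: ant0:(2,0)->S->(3,0) | ant1:(0,3)->S->(1,3) | ant2:(0,2)->E->(0,3)
  grid max=4 at (3,0)
Step 2: ant0:(3,0)->N->(2,0) | ant1:(1,3)->N->(0,3) | ant2:(0,3)->S->(1,3)
  grid max=3 at (3,0)
Step 3: ant0:(2,0)->S->(3,0) | ant1:(0,3)->S->(1,3) | ant2:(1,3)->N->(0,3)
  grid max=4 at (3,0)
Step 4: ant0:(3,0)->N->(2,0) | ant1:(1,3)->N->(0,3) | ant2:(0,3)->S->(1,3)
  grid max=4 at (0,3)
Step 5: ant0:(2,0)->S->(3,0) | ant1:(0,3)->S->(1,3) | ant2:(1,3)->N->(0,3)
  grid max=5 at (0,3)
Step 6: ant0:(3,0)->N->(2,0) | ant1:(1,3)->N->(0,3) | ant2:(0,3)->S->(1,3)
  grid max=6 at (0,3)
Final grid:
  0 0 0 6
  0 0 0 6
  1 0 0 0
  3 0 0 0
  0 0 0 0
Max pheromone 6 at (0,3)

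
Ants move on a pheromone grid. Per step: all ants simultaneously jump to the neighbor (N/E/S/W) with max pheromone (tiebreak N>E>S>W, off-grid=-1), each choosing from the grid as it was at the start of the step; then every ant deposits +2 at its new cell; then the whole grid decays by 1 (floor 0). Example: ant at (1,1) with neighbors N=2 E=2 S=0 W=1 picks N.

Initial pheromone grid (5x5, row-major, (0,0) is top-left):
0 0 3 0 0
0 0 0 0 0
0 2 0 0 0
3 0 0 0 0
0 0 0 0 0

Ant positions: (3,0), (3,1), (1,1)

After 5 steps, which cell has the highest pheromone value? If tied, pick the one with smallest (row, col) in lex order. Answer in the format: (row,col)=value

Answer: (3,0)=12

Derivation:
Step 1: ant0:(3,0)->N->(2,0) | ant1:(3,1)->W->(3,0) | ant2:(1,1)->S->(2,1)
  grid max=4 at (3,0)
Step 2: ant0:(2,0)->S->(3,0) | ant1:(3,0)->N->(2,0) | ant2:(2,1)->W->(2,0)
  grid max=5 at (3,0)
Step 3: ant0:(3,0)->N->(2,0) | ant1:(2,0)->S->(3,0) | ant2:(2,0)->S->(3,0)
  grid max=8 at (3,0)
Step 4: ant0:(2,0)->S->(3,0) | ant1:(3,0)->N->(2,0) | ant2:(3,0)->N->(2,0)
  grid max=9 at (3,0)
Step 5: ant0:(3,0)->N->(2,0) | ant1:(2,0)->S->(3,0) | ant2:(2,0)->S->(3,0)
  grid max=12 at (3,0)
Final grid:
  0 0 0 0 0
  0 0 0 0 0
  9 0 0 0 0
  12 0 0 0 0
  0 0 0 0 0
Max pheromone 12 at (3,0)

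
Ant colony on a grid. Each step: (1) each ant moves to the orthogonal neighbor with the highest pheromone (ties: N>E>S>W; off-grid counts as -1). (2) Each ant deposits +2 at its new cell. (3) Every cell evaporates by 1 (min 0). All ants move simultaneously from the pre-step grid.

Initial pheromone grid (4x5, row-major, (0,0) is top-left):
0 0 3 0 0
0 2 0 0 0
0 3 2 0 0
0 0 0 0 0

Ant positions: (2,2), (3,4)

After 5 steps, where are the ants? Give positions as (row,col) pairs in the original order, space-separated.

Step 1: ant0:(2,2)->W->(2,1) | ant1:(3,4)->N->(2,4)
  grid max=4 at (2,1)
Step 2: ant0:(2,1)->N->(1,1) | ant1:(2,4)->N->(1,4)
  grid max=3 at (2,1)
Step 3: ant0:(1,1)->S->(2,1) | ant1:(1,4)->N->(0,4)
  grid max=4 at (2,1)
Step 4: ant0:(2,1)->N->(1,1) | ant1:(0,4)->S->(1,4)
  grid max=3 at (2,1)
Step 5: ant0:(1,1)->S->(2,1) | ant1:(1,4)->N->(0,4)
  grid max=4 at (2,1)

(2,1) (0,4)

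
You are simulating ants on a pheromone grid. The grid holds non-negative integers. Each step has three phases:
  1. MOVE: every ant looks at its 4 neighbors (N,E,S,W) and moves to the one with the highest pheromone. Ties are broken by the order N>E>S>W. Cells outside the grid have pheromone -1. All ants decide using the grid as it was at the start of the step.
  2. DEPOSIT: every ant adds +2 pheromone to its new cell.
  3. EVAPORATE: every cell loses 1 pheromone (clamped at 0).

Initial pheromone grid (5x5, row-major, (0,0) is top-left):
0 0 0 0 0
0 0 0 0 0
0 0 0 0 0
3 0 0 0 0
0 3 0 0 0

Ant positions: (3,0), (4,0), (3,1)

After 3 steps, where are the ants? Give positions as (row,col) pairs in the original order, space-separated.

Step 1: ant0:(3,0)->N->(2,0) | ant1:(4,0)->N->(3,0) | ant2:(3,1)->S->(4,1)
  grid max=4 at (3,0)
Step 2: ant0:(2,0)->S->(3,0) | ant1:(3,0)->N->(2,0) | ant2:(4,1)->N->(3,1)
  grid max=5 at (3,0)
Step 3: ant0:(3,0)->N->(2,0) | ant1:(2,0)->S->(3,0) | ant2:(3,1)->W->(3,0)
  grid max=8 at (3,0)

(2,0) (3,0) (3,0)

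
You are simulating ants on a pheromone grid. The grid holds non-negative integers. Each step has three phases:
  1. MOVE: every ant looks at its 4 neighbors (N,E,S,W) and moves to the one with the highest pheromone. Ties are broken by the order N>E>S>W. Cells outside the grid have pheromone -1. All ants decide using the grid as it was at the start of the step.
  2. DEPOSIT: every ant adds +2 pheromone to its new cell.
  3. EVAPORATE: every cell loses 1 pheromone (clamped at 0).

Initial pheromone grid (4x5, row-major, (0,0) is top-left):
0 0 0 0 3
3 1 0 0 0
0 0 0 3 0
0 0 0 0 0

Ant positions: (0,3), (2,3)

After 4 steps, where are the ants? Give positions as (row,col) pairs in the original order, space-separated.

Step 1: ant0:(0,3)->E->(0,4) | ant1:(2,3)->N->(1,3)
  grid max=4 at (0,4)
Step 2: ant0:(0,4)->S->(1,4) | ant1:(1,3)->S->(2,3)
  grid max=3 at (0,4)
Step 3: ant0:(1,4)->N->(0,4) | ant1:(2,3)->N->(1,3)
  grid max=4 at (0,4)
Step 4: ant0:(0,4)->S->(1,4) | ant1:(1,3)->S->(2,3)
  grid max=3 at (0,4)

(1,4) (2,3)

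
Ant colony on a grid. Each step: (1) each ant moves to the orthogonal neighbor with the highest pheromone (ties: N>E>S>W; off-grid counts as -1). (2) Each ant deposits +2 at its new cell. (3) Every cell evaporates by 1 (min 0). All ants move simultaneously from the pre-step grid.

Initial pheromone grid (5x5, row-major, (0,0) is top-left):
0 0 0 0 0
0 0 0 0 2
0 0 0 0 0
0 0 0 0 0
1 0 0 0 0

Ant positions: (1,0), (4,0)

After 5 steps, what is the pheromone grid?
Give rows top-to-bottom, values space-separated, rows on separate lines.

After step 1: ants at (0,0),(3,0)
  1 0 0 0 0
  0 0 0 0 1
  0 0 0 0 0
  1 0 0 0 0
  0 0 0 0 0
After step 2: ants at (0,1),(2,0)
  0 1 0 0 0
  0 0 0 0 0
  1 0 0 0 0
  0 0 0 0 0
  0 0 0 0 0
After step 3: ants at (0,2),(1,0)
  0 0 1 0 0
  1 0 0 0 0
  0 0 0 0 0
  0 0 0 0 0
  0 0 0 0 0
After step 4: ants at (0,3),(0,0)
  1 0 0 1 0
  0 0 0 0 0
  0 0 0 0 0
  0 0 0 0 0
  0 0 0 0 0
After step 5: ants at (0,4),(0,1)
  0 1 0 0 1
  0 0 0 0 0
  0 0 0 0 0
  0 0 0 0 0
  0 0 0 0 0

0 1 0 0 1
0 0 0 0 0
0 0 0 0 0
0 0 0 0 0
0 0 0 0 0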